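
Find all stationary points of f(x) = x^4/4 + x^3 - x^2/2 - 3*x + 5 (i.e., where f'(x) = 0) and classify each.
f'(x) = x^3 + 3*x^2 - x - 3

Solve f'(x) = 0:
  Factor: x^3 + 3*x^2 - x - 3 = (x - 1)*(x + 1)*(x + 3) = 0.
  ⇒ x = -3, -1, 1

f''(x) = 3*x^2 + 6*x - 1
Second-derivative test at each critical point:
  f''(-3) = 8 > 0 → local minimum
  f''(-1) = -4 < 0 → local maximum
  f''(1) = 8 > 0 → local minimum

Critical points: x = -3 (local minimum); x = -1 (local maximum); x = 1 (local minimum)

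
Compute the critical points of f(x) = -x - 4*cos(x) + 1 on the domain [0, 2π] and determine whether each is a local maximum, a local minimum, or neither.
f'(x) = 4*sin(x) - 1

Solve f'(x) = 0 on [0, 2π]:
  f'(x) = 0 ⇔ sin(x) = 1/4, i.e. x = arcsin(1/4) + 2nπ or x = π − arcsin(1/4) + 2nπ; keep the solutions lying in [0, 2π].
  ⇒ x = asin(1/4) ≈ 0.2527, pi - asin(1/4) ≈ 2.8889

f''(x) = 4*cos(x)
Second-derivative test at each critical point:
  f''(0.2527) = 3.8730 > 0 → local minimum
  f''(2.8889) = -3.8730 < 0 → local maximum

Critical points: x = asin(1/4) ≈ 0.2527 (local minimum); x = pi - asin(1/4) ≈ 2.8889 (local maximum)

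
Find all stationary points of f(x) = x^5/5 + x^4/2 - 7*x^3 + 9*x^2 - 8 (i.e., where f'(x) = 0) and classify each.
f'(x) = x*(x^3 + 2*x^2 - 21*x + 18)

Solve f'(x) = 0:
  Factor: x^4 + 2*x^3 - 21*x^2 + 18*x = x*(x - 3)*(x - 1)*(x + 6) = 0.
  ⇒ x = -6, 0, 1, 3

f''(x) = 4*x^3 + 6*x^2 - 42*x + 18
Second-derivative test at each critical point:
  f''(-6) = -378 < 0 → local maximum
  f''(0) = 18 > 0 → local minimum
  f''(1) = -14 < 0 → local maximum
  f''(3) = 54 > 0 → local minimum

Critical points: x = -6 (local maximum); x = 0 (local minimum); x = 1 (local maximum); x = 3 (local minimum)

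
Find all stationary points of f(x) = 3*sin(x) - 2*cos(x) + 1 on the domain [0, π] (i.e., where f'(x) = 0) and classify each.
f'(x) = 2*sin(x) + 3*cos(x)

Solve f'(x) = 0 on [0, π]:
  f'(x) = 0 ⇔ 3*cos(x) = -2*sin(x) ⇔ tan(x) = -3/2, i.e. x = arctan(-3/2) + nπ; keep the solutions lying in [0, π].
  ⇒ x = pi - atan(3/2) ≈ 2.1588

f''(x) = -3*sin(x) + 2*cos(x)
Second-derivative test at each critical point:
  f''(2.1588) = -3.6056 < 0 → local maximum

Critical points: x = pi - atan(3/2) ≈ 2.1588 (local maximum)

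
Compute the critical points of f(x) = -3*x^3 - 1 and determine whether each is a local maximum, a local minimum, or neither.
f'(x) = -9*x^2

Solve f'(x) = 0:
  ⇒ x = 0

f''(x) = -18*x
Second-derivative test at each critical point:
  f''(0) = 0, so the second-derivative test is inconclusive; use the first-derivative test: f'(-1/4) = -0.5625, f'(1/4) = -0.5625 — f' is negative on both sides (no sign change) → neither a local maximum nor a local minimum

Critical points: x = 0 (neither)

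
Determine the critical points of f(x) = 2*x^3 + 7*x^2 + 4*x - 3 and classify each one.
f'(x) = 6*x^2 + 14*x + 4

Solve f'(x) = 0:
  Factor: 6*x^2 + 14*x + 4 = 2*(x + 2)*(3*x + 1) = 0.
  ⇒ x = -2, -1/3

f''(x) = 12*x + 14
Second-derivative test at each critical point:
  f''(-2) = -10 < 0 → local maximum
  f''(-1/3) = 10 > 0 → local minimum

Critical points: x = -2 (local maximum); x = -1/3 (local minimum)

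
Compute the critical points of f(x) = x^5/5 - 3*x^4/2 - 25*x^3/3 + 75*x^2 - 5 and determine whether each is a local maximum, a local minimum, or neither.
f'(x) = x*(x^3 - 6*x^2 - 25*x + 150)

Solve f'(x) = 0:
  Factor: x^4 - 6*x^3 - 25*x^2 + 150*x = x*(x - 6)*(x - 5)*(x + 5) = 0.
  ⇒ x = -5, 0, 5, 6

f''(x) = 4*x^3 - 18*x^2 - 50*x + 150
Second-derivative test at each critical point:
  f''(-5) = -550 < 0 → local maximum
  f''(0) = 150 > 0 → local minimum
  f''(5) = -50 < 0 → local maximum
  f''(6) = 66 > 0 → local minimum

Critical points: x = -5 (local maximum); x = 0 (local minimum); x = 5 (local maximum); x = 6 (local minimum)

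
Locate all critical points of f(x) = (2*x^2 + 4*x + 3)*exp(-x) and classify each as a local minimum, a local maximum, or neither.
f'(x) = (1 - 2*x^2)*exp(-x)

Solve f'(x) = 0:
  f'(x) = (1 - 2*x^2)·exp(-x) and exp(-x) > 0 for every x, so f'(x) = 0 ⇔ 1 - 2*x^2 = 0.
  2*x^2 - 1 = 0 has no rational roots; quadratic formula: x = (0 ± √8)/4.
  ⇒ x = -sqrt(2)/2 ≈ -0.7071, sqrt(2)/2 ≈ 0.7071

f''(x) = (2*x^2 - 4*x - 1)*exp(-x)
Second-derivative test at each critical point:
  f''(-0.7071) = 5.7364 > 0 → local minimum
  f''(0.7071) = -1.3946 < 0 → local maximum

Critical points: x = -sqrt(2)/2 ≈ -0.7071 (local minimum); x = sqrt(2)/2 ≈ 0.7071 (local maximum)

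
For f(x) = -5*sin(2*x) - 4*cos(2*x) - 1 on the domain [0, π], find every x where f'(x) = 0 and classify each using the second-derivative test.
f'(x) = 8*sin(2*x) - 10*cos(2*x)

Solve f'(x) = 0 on [0, π]:
  f'(x) = 0 ⇔ -5*cos(2*x) = -4*sin(2*x) ⇔ tan(2*x) = 5/4, i.e. 2*x = arctan(5/4) + nπ; keep the solutions lying in [0, π].
  ⇒ x = atan(5/4)/2 ≈ 0.4480, atan(5/4)/2 + pi/2 ≈ 2.0188

f''(x) = 20*sin(2*x) + 16*cos(2*x)
Second-derivative test at each critical point:
  f''(0.4480) = 25.6125 > 0 → local minimum
  f''(2.0188) = -25.6125 < 0 → local maximum

Critical points: x = atan(5/4)/2 ≈ 0.4480 (local minimum); x = atan(5/4)/2 + pi/2 ≈ 2.0188 (local maximum)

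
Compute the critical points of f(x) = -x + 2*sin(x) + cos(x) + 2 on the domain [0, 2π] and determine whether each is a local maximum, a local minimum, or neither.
f'(x) = -sin(x) + 2*cos(x) - 1

Solve f'(x) = 0 on [0, 2π]:
  f'(x) = 0 ⇔ -sin(x) + 2*cos(x) = 1. Write the left side as R·cos(x + φ) with R = √(2² + 1²) = sqrt(5), cos φ = 2*sqrt(5)/5, sin φ = sqrt(5)/5; then cos(x + φ) = sqrt(5)/5. Solve for x and keep the solutions lying in [0, 2π].
  ⇒ x = atan(3/4) ≈ 0.6435, 3*pi/2 ≈ 4.7124

f''(x) = -2*sin(x) - cos(x)
Second-derivative test at each critical point:
  f''(0.6435) = -2 < 0 → local maximum
  f''(4.7124) = 2 > 0 → local minimum

Critical points: x = atan(3/4) ≈ 0.6435 (local maximum); x = 3*pi/2 ≈ 4.7124 (local minimum)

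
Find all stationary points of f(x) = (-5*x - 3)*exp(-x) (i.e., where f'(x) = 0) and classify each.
f'(x) = (5*x - 2)*exp(-x)

Solve f'(x) = 0:
  f'(x) = (5*x - 2)·exp(-x) and exp(-x) > 0 for every x, so f'(x) = 0 ⇔ 5*x - 2 = 0.
  5*x - 2 = 0.
  ⇒ x = 2/5

f''(x) = (7 - 5*x)*exp(-x)
Second-derivative test at each critical point:
  f''(2/5) = 3.3516 > 0 → local minimum

Critical points: x = 2/5 (local minimum)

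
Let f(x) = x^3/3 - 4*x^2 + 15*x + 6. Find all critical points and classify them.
f'(x) = x^2 - 8*x + 15

Solve f'(x) = 0:
  Factor: x^2 - 8*x + 15 = (x - 5)*(x - 3) = 0.
  ⇒ x = 3, 5

f''(x) = 2*x - 8
Second-derivative test at each critical point:
  f''(3) = -2 < 0 → local maximum
  f''(5) = 2 > 0 → local minimum

Critical points: x = 3 (local maximum); x = 5 (local minimum)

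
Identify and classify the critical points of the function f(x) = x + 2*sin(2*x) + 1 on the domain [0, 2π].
f'(x) = 4*cos(2*x) + 1

Solve f'(x) = 0 on [0, 2π]:
  f'(x) = 0 ⇔ cos(2*x) = -1/4, i.e. 2*x = ±arccos(-1/4) + 2nπ; keep the solutions lying in [0, 2π].
  ⇒ x = acos(-1/4)/2 ≈ 0.9117, pi - acos(-1/4)/2 ≈ 2.2299, acos(-1/4)/2 + pi ≈ 4.0533, -acos(-1/4)/2 + 2*pi ≈ 5.3714

f''(x) = -8*sin(2*x)
Second-derivative test at each critical point:
  f''(0.9117) = -7.7460 < 0 → local maximum
  f''(2.2299) = 7.7460 > 0 → local minimum
  f''(4.0533) = -7.7460 < 0 → local maximum
  f''(5.3714) = 7.7460 > 0 → local minimum

Critical points: x = acos(-1/4)/2 ≈ 0.9117 (local maximum); x = pi - acos(-1/4)/2 ≈ 2.2299 (local minimum); x = acos(-1/4)/2 + pi ≈ 4.0533 (local maximum); x = -acos(-1/4)/2 + 2*pi ≈ 5.3714 (local minimum)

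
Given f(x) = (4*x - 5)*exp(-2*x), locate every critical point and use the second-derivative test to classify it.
f'(x) = 2*(7 - 4*x)*exp(-2*x)

Solve f'(x) = 0:
  f'(x) = (14 - 8*x)·exp(-2*x) and exp(-2*x) > 0 for every x, so f'(x) = 0 ⇔ 14 - 8*x = 0.
  Factor: 14 - 8*x = -2*(4*x - 7) = 0.
  ⇒ x = 7/4

f''(x) = 4*(4*x - 9)*exp(-2*x)
Second-derivative test at each critical point:
  f''(7/4) = -0.2416 < 0 → local maximum

Critical points: x = 7/4 (local maximum)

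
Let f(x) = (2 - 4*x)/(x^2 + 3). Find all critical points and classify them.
f'(x) = 4*(x^2 - x - 3)/(x^4 + 6*x^2 + 9)

Solve f'(x) = 0:
  f'(x) = 4*(x^2 - x - 3)/(x^2 + 3)^2; the denominator is positive wherever f is defined, so f'(x) = 0 ⇔ 4*x^2 - 4*x - 12 = 0.
  Factor: 4*x^2 - 4*x - 12 = 4*(x^2 - x - 3); x^2 - x - 3 = 0 has no rational roots; quadratic formula: x = (1 ± √13)/2.
  ⇒ x = 1/2 - sqrt(13)/2 ≈ -1.3028, 1/2 + sqrt(13)/2 ≈ 2.3028

f''(x) = 4*(4*x^2*(1 - 2*x) + (6*x - 1)*(x^2 + 3))/(x^2 + 3)^3
Second-derivative test at each critical point:
  f''(-1.3028) = -0.6537 < 0 → local maximum
  f''(2.3028) = 0.2092 > 0 → local minimum

Critical points: x = 1/2 - sqrt(13)/2 ≈ -1.3028 (local maximum); x = 1/2 + sqrt(13)/2 ≈ 2.3028 (local minimum)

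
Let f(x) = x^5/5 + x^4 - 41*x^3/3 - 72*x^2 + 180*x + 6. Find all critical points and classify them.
f'(x) = x^4 + 4*x^3 - 41*x^2 - 144*x + 180

Solve f'(x) = 0:
  Factor: x^4 + 4*x^3 - 41*x^2 - 144*x + 180 = (x - 6)*(x - 1)*(x + 5)*(x + 6) = 0.
  ⇒ x = -6, -5, 1, 6

f''(x) = 4*x^3 + 12*x^2 - 82*x - 144
Second-derivative test at each critical point:
  f''(-6) = -84 < 0 → local maximum
  f''(-5) = 66 > 0 → local minimum
  f''(1) = -210 < 0 → local maximum
  f''(6) = 660 > 0 → local minimum

Critical points: x = -6 (local maximum); x = -5 (local minimum); x = 1 (local maximum); x = 6 (local minimum)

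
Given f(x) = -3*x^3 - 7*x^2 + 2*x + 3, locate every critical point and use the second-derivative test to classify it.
f'(x) = -9*x^2 - 14*x + 2

Solve f'(x) = 0:
  9*x^2 + 14*x - 2 = 0 has no rational roots; quadratic formula: x = (-14 ± √268)/18.
  ⇒ x = -sqrt(67)/9 - 7/9 ≈ -1.6873, -7/9 + sqrt(67)/9 ≈ 0.1317

f''(x) = -18*x - 14
Second-derivative test at each critical point:
  f''(-1.6873) = 16.3707 > 0 → local minimum
  f''(0.1317) = -16.3707 < 0 → local maximum

Critical points: x = -sqrt(67)/9 - 7/9 ≈ -1.6873 (local minimum); x = -7/9 + sqrt(67)/9 ≈ 0.1317 (local maximum)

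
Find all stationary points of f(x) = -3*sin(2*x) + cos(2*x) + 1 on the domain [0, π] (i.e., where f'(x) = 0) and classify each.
f'(x) = -2*sin(2*x) - 6*cos(2*x)

Solve f'(x) = 0 on [0, π]:
  f'(x) = 0 ⇔ -3*cos(2*x) = sin(2*x) ⇔ tan(2*x) = -3, i.e. 2*x = arctan(-3) + nπ; keep the solutions lying in [0, π].
  ⇒ x = -atan(3)/2 + pi/2 ≈ 0.9463, pi - atan(3)/2 ≈ 2.5171

f''(x) = 12*sin(2*x) - 4*cos(2*x)
Second-derivative test at each critical point:
  f''(0.9463) = 12.6491 > 0 → local minimum
  f''(2.5171) = -12.6491 < 0 → local maximum

Critical points: x = -atan(3)/2 + pi/2 ≈ 0.9463 (local minimum); x = pi - atan(3)/2 ≈ 2.5171 (local maximum)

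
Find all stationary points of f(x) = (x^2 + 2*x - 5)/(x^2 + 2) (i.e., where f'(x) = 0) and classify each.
f'(x) = 2*(-x^2 + 7*x + 2)/(x^4 + 4*x^2 + 4)

Solve f'(x) = 0:
  f'(x) = -2*(x^2 - 7*x - 2)/(x^2 + 2)^2; the denominator is positive wherever f is defined, so f'(x) = 0 ⇔ -2*x^2 + 14*x + 4 = 0.
  Factor: -2*x^2 + 14*x + 4 = -2*(x^2 - 7*x - 2); x^2 - 7*x - 2 = 0 has no rational roots; quadratic formula: x = (7 ± √57)/2.
  ⇒ x = 7/2 - sqrt(57)/2 ≈ -0.2749, 7/2 + sqrt(57)/2 ≈ 7.2749

f''(x) = 2*(2*x^3 - 21*x^2 - 12*x + 14)/(x^6 + 6*x^4 + 12*x^2 + 8)
Second-derivative test at each critical point:
  f''(-0.2749) = 3.5050 > 0 → local minimum
  f''(7.2749) = -0.0050 < 0 → local maximum

Critical points: x = 7/2 - sqrt(57)/2 ≈ -0.2749 (local minimum); x = 7/2 + sqrt(57)/2 ≈ 7.2749 (local maximum)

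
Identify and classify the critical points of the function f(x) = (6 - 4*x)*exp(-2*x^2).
f'(x) = 4*(2*x*(2*x - 3) - 1)*exp(-2*x^2)

Solve f'(x) = 0:
  f'(x) = (16*x^2 - 24*x - 4)·exp(-2*x^2) and exp(-2*x^2) > 0 for every x, so f'(x) = 0 ⇔ 16*x^2 - 24*x - 4 = 0.
  Factor: 16*x^2 - 24*x - 4 = 4*(4*x^2 - 6*x - 1); 4*x^2 - 6*x - 1 = 0 has no rational roots; quadratic formula: x = (6 ± √52)/8.
  ⇒ x = 3/4 - sqrt(13)/4 ≈ -0.1514, 3/4 + sqrt(13)/4 ≈ 1.6514

f''(x) = 8*(4*x^2*(3 - 2*x) + 6*x - 3)*exp(-2*x^2)
Second-derivative test at each critical point:
  f''(-0.1514) = -27.5521 < 0 → local maximum
  f''(1.6514) = 0.1234 > 0 → local minimum

Critical points: x = 3/4 - sqrt(13)/4 ≈ -0.1514 (local maximum); x = 3/4 + sqrt(13)/4 ≈ 1.6514 (local minimum)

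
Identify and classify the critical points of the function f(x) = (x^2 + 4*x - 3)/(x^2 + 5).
f'(x) = 4*(-x^2 + 4*x + 5)/(x^4 + 10*x^2 + 25)

Solve f'(x) = 0:
  f'(x) = -4*(x - 5)*(x + 1)/(x^2 + 5)^2; the denominator is positive wherever f is defined, so f'(x) = 0 ⇔ -4*x^2 + 16*x + 20 = 0.
  Factor: -4*x^2 + 16*x + 20 = -4*(x - 5)*(x + 1) = 0.
  ⇒ x = -1, 5

f''(x) = 8*(x^3 - 6*x^2 - 15*x + 10)/(x^6 + 15*x^4 + 75*x^2 + 125)
Second-derivative test at each critical point:
  f''(-1) = 2/3 > 0 → local minimum
  f''(5) = -2/75 < 0 → local maximum

Critical points: x = -1 (local minimum); x = 5 (local maximum)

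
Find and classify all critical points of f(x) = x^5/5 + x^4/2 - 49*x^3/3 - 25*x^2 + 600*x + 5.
f'(x) = x^4 + 2*x^3 - 49*x^2 - 50*x + 600

Solve f'(x) = 0:
  Factor: x^4 + 2*x^3 - 49*x^2 - 50*x + 600 = (x - 5)*(x - 4)*(x + 5)*(x + 6) = 0.
  ⇒ x = -6, -5, 4, 5

f''(x) = 4*x^3 + 6*x^2 - 98*x - 50
Second-derivative test at each critical point:
  f''(-6) = -110 < 0 → local maximum
  f''(-5) = 90 > 0 → local minimum
  f''(4) = -90 < 0 → local maximum
  f''(5) = 110 > 0 → local minimum

Critical points: x = -6 (local maximum); x = -5 (local minimum); x = 4 (local maximum); x = 5 (local minimum)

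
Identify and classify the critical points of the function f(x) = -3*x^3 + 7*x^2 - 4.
f'(x) = x*(14 - 9*x)

Solve f'(x) = 0:
  Factor: -9*x^2 + 14*x = -x*(9*x - 14) = 0.
  ⇒ x = 0, 14/9

f''(x) = 14 - 18*x
Second-derivative test at each critical point:
  f''(0) = 14 > 0 → local minimum
  f''(14/9) = -14 < 0 → local maximum

Critical points: x = 0 (local minimum); x = 14/9 (local maximum)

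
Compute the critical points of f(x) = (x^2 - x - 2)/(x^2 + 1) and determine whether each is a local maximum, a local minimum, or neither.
f'(x) = (x^2 + 6*x - 1)/(x^4 + 2*x^2 + 1)

Solve f'(x) = 0:
  f'(x) = (x^2 + 6*x - 1)/(x^2 + 1)^2; the denominator is positive wherever f is defined, so f'(x) = 0 ⇔ x^2 + 6*x - 1 = 0.
  x^2 + 6*x - 1 = 0 has no rational roots; quadratic formula: x = (-6 ± √40)/2.
  ⇒ x = -sqrt(10) - 3 ≈ -6.1623, -3 + sqrt(10) ≈ 0.1623

f''(x) = 2*(-x^3 - 9*x^2 + 3*x + 3)/(x^6 + 3*x^4 + 3*x^2 + 1)
Second-derivative test at each critical point:
  f''(-6.1623) = -0.0042 < 0 → local maximum
  f''(0.1623) = 6.0042 > 0 → local minimum

Critical points: x = -sqrt(10) - 3 ≈ -6.1623 (local maximum); x = -3 + sqrt(10) ≈ 0.1623 (local minimum)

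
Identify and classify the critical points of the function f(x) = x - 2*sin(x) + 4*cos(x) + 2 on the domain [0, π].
f'(x) = -4*sin(x) - 2*cos(x) + 1

Solve f'(x) = 0 on [0, π]:
  f'(x) = 0 ⇔ -4*sin(x) - 2*cos(x) = -1. Write the left side as R·cos(x + φ) with R = √((-2)² + 4²) = 2*sqrt(5), cos φ = -sqrt(5)/5, sin φ = 2*sqrt(5)/5; then cos(x + φ) = -sqrt(5)/10. Solve for x and keep the solutions lying in [0, π].
  ⇒ x = atan((2 + sqrt(19))/(1 - 2*sqrt(19))) + pi ≈ 2.4524

f''(x) = 2*sin(x) - 4*cos(x)
Second-derivative test at each critical point:
  f''(2.4524) = 4.3589 > 0 → local minimum

Critical points: x = atan((2 + sqrt(19))/(1 - 2*sqrt(19))) + pi ≈ 2.4524 (local minimum)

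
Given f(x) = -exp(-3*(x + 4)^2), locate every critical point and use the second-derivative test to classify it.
f'(x) = 6*(x + 4)*exp(-3*(x + 4)^2)

Solve f'(x) = 0:
  f'(x) = (6*x + 24)·exp(-3*(x + 4)^2) and exp(-3*(x + 4)^2) > 0 for every x, so f'(x) = 0 ⇔ 6*x + 24 = 0.
  Factor: 6*x + 24 = 6*(x + 4) = 0.
  ⇒ x = -4

f''(x) = 6*(1 - 6*(x + 4)^2)*exp(-3*(x + 4)^2)
Second-derivative test at each critical point:
  f''(-4) = 6 > 0 → local minimum

Critical points: x = -4 (local minimum)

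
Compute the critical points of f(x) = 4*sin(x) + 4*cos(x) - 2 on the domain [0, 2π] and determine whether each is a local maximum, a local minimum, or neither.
f'(x) = 4*sqrt(2)*cos(x + pi/4)

Solve f'(x) = 0 on [0, 2π]:
  f'(x) = 0 ⇔ 4*cos(x) = 4*sin(x) ⇔ tan(x) = 1, i.e. x = arctan(1) + nπ; keep the solutions lying in [0, 2π].
  ⇒ x = pi/4 ≈ 0.7854, 5*pi/4 ≈ 3.9270

f''(x) = -4*sqrt(2)*sin(x + pi/4)
Second-derivative test at each critical point:
  f''(0.7854) = -5.6569 < 0 → local maximum
  f''(3.9270) = 5.6569 > 0 → local minimum

Critical points: x = pi/4 ≈ 0.7854 (local maximum); x = 5*pi/4 ≈ 3.9270 (local minimum)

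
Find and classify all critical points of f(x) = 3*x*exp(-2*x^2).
f'(x) = 3*(1 - 4*x^2)*exp(-2*x^2)

Solve f'(x) = 0:
  f'(x) = (3 - 12*x^2)·exp(-2*x^2) and exp(-2*x^2) > 0 for every x, so f'(x) = 0 ⇔ 3 - 12*x^2 = 0.
  Factor: 3 - 12*x^2 = -3*(2*x - 1)*(2*x + 1) = 0.
  ⇒ x = -1/2, 1/2

f''(x) = (48*x^3 - 36*x)*exp(-2*x^2)
Second-derivative test at each critical point:
  f''(-1/2) = 7.2784 > 0 → local minimum
  f''(1/2) = -7.2784 < 0 → local maximum

Critical points: x = -1/2 (local minimum); x = 1/2 (local maximum)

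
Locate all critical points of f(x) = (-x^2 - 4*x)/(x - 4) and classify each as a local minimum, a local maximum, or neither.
f'(x) = (-x^2 + 8*x + 16)/(x^2 - 8*x + 16)

Solve f'(x) = 0:
  f'(x) = -(x^2 - 8*x - 16)/(x - 4)^2; the denominator is positive wherever f is defined, so f'(x) = 0 ⇔ -x^2 + 8*x + 16 = 0.
  x^2 - 8*x - 16 = 0 has no rational roots; quadratic formula: x = (8 ± √128)/2.
  ⇒ x = 4 - 4*sqrt(2) ≈ -1.6569, 4 + 4*sqrt(2) ≈ 9.6569

f''(x) = -64/(x^3 - 12*x^2 + 48*x - 64)
Second-derivative test at each critical point:
  f''(-1.6569) = 0.3536 > 0 → local minimum
  f''(9.6569) = -0.3536 < 0 → local maximum

Critical points: x = 4 - 4*sqrt(2) ≈ -1.6569 (local minimum); x = 4 + 4*sqrt(2) ≈ 9.6569 (local maximum)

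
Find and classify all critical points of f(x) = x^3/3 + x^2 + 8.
f'(x) = x*(x + 2)

Solve f'(x) = 0:
  Factor: x^2 + 2*x = x*(x + 2) = 0.
  ⇒ x = -2, 0

f''(x) = 2*x + 2
Second-derivative test at each critical point:
  f''(-2) = -2 < 0 → local maximum
  f''(0) = 2 > 0 → local minimum

Critical points: x = -2 (local maximum); x = 0 (local minimum)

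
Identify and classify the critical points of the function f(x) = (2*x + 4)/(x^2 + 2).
f'(x) = 2*(x^2 - 2*x*(x + 2) + 2)/(x^2 + 2)^2

Solve f'(x) = 0:
  f'(x) = -2*(x^2 + 4*x - 2)/(x^2 + 2)^2; the denominator is positive wherever f is defined, so f'(x) = 0 ⇔ -2*x^2 - 8*x + 4 = 0.
  Factor: -2*x^2 - 8*x + 4 = -2*(x^2 + 4*x - 2); x^2 + 4*x - 2 = 0 has no rational roots; quadratic formula: x = (-4 ± √24)/2.
  ⇒ x = -sqrt(6) - 2 ≈ -4.4495, -2 + sqrt(6) ≈ 0.4495

f''(x) = 4*(4*x^2*(x + 2) - (3*x + 2)*(x^2 + 2))/(x^2 + 2)^3
Second-derivative test at each critical point:
  f''(-4.4495) = 0.0206 > 0 → local minimum
  f''(0.4495) = -2.0206 < 0 → local maximum

Critical points: x = -sqrt(6) - 2 ≈ -4.4495 (local minimum); x = -2 + sqrt(6) ≈ 0.4495 (local maximum)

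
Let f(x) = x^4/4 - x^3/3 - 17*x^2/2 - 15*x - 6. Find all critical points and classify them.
f'(x) = x^3 - x^2 - 17*x - 15

Solve f'(x) = 0:
  Factor: x^3 - x^2 - 17*x - 15 = (x - 5)*(x + 1)*(x + 3) = 0.
  ⇒ x = -3, -1, 5

f''(x) = 3*x^2 - 2*x - 17
Second-derivative test at each critical point:
  f''(-3) = 16 > 0 → local minimum
  f''(-1) = -12 < 0 → local maximum
  f''(5) = 48 > 0 → local minimum

Critical points: x = -3 (local minimum); x = -1 (local maximum); x = 5 (local minimum)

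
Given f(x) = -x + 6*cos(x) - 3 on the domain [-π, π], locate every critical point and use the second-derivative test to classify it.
f'(x) = -6*sin(x) - 1

Solve f'(x) = 0 on [-π, π]:
  f'(x) = 0 ⇔ sin(x) = -1/6, i.e. x = arcsin(-1/6) + 2nπ or x = π − arcsin(-1/6) + 2nπ; keep the solutions lying in [-π, π].
  ⇒ x = -pi + asin(1/6) ≈ -2.9741, -asin(1/6) ≈ -0.1674

f''(x) = -6*cos(x)
Second-derivative test at each critical point:
  f''(-2.9741) = 5.9161 > 0 → local minimum
  f''(-0.1674) = -5.9161 < 0 → local maximum

Critical points: x = -pi + asin(1/6) ≈ -2.9741 (local minimum); x = -asin(1/6) ≈ -0.1674 (local maximum)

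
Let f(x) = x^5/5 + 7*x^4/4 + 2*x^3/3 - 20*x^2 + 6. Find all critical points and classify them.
f'(x) = x*(x^3 + 7*x^2 + 2*x - 40)

Solve f'(x) = 0:
  Factor: x^4 + 7*x^3 + 2*x^2 - 40*x = x*(x - 2)*(x + 4)*(x + 5) = 0.
  ⇒ x = -5, -4, 0, 2

f''(x) = 4*x^3 + 21*x^2 + 4*x - 40
Second-derivative test at each critical point:
  f''(-5) = -35 < 0 → local maximum
  f''(-4) = 24 > 0 → local minimum
  f''(0) = -40 < 0 → local maximum
  f''(2) = 84 > 0 → local minimum

Critical points: x = -5 (local maximum); x = -4 (local minimum); x = 0 (local maximum); x = 2 (local minimum)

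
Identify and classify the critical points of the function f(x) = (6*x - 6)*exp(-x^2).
f'(x) = 6*(-2*x*(x - 1) + 1)*exp(-x^2)

Solve f'(x) = 0:
  f'(x) = (-12*x^2 + 12*x + 6)·exp(-x^2) and exp(-x^2) > 0 for every x, so f'(x) = 0 ⇔ -12*x^2 + 12*x + 6 = 0.
  Factor: -12*x^2 + 12*x + 6 = -6*(2*x^2 - 2*x - 1); 2*x^2 - 2*x - 1 = 0 has no rational roots; quadratic formula: x = (2 ± √12)/4.
  ⇒ x = 1/2 - sqrt(3)/2 ≈ -0.3660, 1/2 + sqrt(3)/2 ≈ 1.3660

f''(x) = 12*(2*x^2*(x - 1) - 3*x + 1)*exp(-x^2)
Second-derivative test at each critical point:
  f''(-0.3660) = 18.1785 > 0 → local minimum
  f''(1.3660) = -3.2162 < 0 → local maximum

Critical points: x = 1/2 - sqrt(3)/2 ≈ -0.3660 (local minimum); x = 1/2 + sqrt(3)/2 ≈ 1.3660 (local maximum)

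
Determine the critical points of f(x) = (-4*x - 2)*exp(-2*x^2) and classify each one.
f'(x) = 4*(2*x*(2*x + 1) - 1)*exp(-2*x^2)

Solve f'(x) = 0:
  f'(x) = (16*x^2 + 8*x - 4)·exp(-2*x^2) and exp(-2*x^2) > 0 for every x, so f'(x) = 0 ⇔ 16*x^2 + 8*x - 4 = 0.
  Factor: 16*x^2 + 8*x - 4 = 4*(4*x^2 + 2*x - 1); 4*x^2 + 2*x - 1 = 0 has no rational roots; quadratic formula: x = (-2 ± √20)/8.
  ⇒ x = -sqrt(5)/4 - 1/4 ≈ -0.8090, -1/4 + sqrt(5)/4 ≈ 0.3090

f''(x) = 8*(-8*x^3 - 4*x^2 + 6*x + 1)*exp(-2*x^2)
Second-derivative test at each critical point:
  f''(-0.8090) = -4.8314 < 0 → local maximum
  f''(0.3090) = 14.7786 > 0 → local minimum

Critical points: x = -sqrt(5)/4 - 1/4 ≈ -0.8090 (local maximum); x = -1/4 + sqrt(5)/4 ≈ 0.3090 (local minimum)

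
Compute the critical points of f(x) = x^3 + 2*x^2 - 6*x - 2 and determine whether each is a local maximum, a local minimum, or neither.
f'(x) = 3*x^2 + 4*x - 6

Solve f'(x) = 0:
  3*x^2 + 4*x - 6 = 0 has no rational roots; quadratic formula: x = (-4 ± √88)/6.
  ⇒ x = -sqrt(22)/3 - 2/3 ≈ -2.2301, -2/3 + sqrt(22)/3 ≈ 0.8968

f''(x) = 6*x + 4
Second-derivative test at each critical point:
  f''(-2.2301) = -9.3808 < 0 → local maximum
  f''(0.8968) = 9.3808 > 0 → local minimum

Critical points: x = -sqrt(22)/3 - 2/3 ≈ -2.2301 (local maximum); x = -2/3 + sqrt(22)/3 ≈ 0.8968 (local minimum)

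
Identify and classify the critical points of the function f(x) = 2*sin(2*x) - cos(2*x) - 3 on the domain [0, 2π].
f'(x) = 2*sin(2*x) + 4*cos(2*x)

Solve f'(x) = 0 on [0, 2π]:
  f'(x) = 0 ⇔ 2*cos(2*x) = -sin(2*x) ⇔ tan(2*x) = -2, i.e. 2*x = arctan(-2) + nπ; keep the solutions lying in [0, 2π].
  ⇒ x = -atan(2)/2 + pi/2 ≈ 1.0172, pi - atan(2)/2 ≈ 2.5880, -atan(2)/2 + 3*pi/2 ≈ 4.1588, -atan(2)/2 + 2*pi ≈ 5.7296

f''(x) = -8*sin(2*x) + 4*cos(2*x)
Second-derivative test at each critical point:
  f''(1.0172) = -8.9443 < 0 → local maximum
  f''(2.5880) = 8.9443 > 0 → local minimum
  f''(4.1588) = -8.9443 < 0 → local maximum
  f''(5.7296) = 8.9443 > 0 → local minimum

Critical points: x = -atan(2)/2 + pi/2 ≈ 1.0172 (local maximum); x = pi - atan(2)/2 ≈ 2.5880 (local minimum); x = -atan(2)/2 + 3*pi/2 ≈ 4.1588 (local maximum); x = -atan(2)/2 + 2*pi ≈ 5.7296 (local minimum)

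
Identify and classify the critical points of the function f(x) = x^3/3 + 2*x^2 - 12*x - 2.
f'(x) = x^2 + 4*x - 12

Solve f'(x) = 0:
  Factor: x^2 + 4*x - 12 = (x - 2)*(x + 6) = 0.
  ⇒ x = -6, 2

f''(x) = 2*x + 4
Second-derivative test at each critical point:
  f''(-6) = -8 < 0 → local maximum
  f''(2) = 8 > 0 → local minimum

Critical points: x = -6 (local maximum); x = 2 (local minimum)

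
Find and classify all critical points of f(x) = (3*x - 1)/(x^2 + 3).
f'(x) = (-3*x^2 + 2*x + 9)/(x^4 + 6*x^2 + 9)

Solve f'(x) = 0:
  f'(x) = -(3*x^2 - 2*x - 9)/(x^2 + 3)^2; the denominator is positive wherever f is defined, so f'(x) = 0 ⇔ -3*x^2 + 2*x + 9 = 0.
  3*x^2 - 2*x - 9 = 0 has no rational roots; quadratic formula: x = (2 ± √112)/6.
  ⇒ x = 1/3 - 2*sqrt(7)/3 ≈ -1.4305, 1/3 + 2*sqrt(7)/3 ≈ 2.0972

f''(x) = 2*(4*x^2*(3*x - 1) + (1 - 9*x)*(x^2 + 3))/(x^2 + 3)^3
Second-derivative test at each critical point:
  f''(-1.4305) = 0.4156 > 0 → local minimum
  f''(2.0972) = -0.1934 < 0 → local maximum

Critical points: x = 1/3 - 2*sqrt(7)/3 ≈ -1.4305 (local minimum); x = 1/3 + 2*sqrt(7)/3 ≈ 2.0972 (local maximum)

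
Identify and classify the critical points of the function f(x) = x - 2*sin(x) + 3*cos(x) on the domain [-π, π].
f'(x) = -3*sin(x) - 2*cos(x) + 1

Solve f'(x) = 0 on [-π, π]:
  f'(x) = 0 ⇔ -3*sin(x) - 2*cos(x) = -1. Write the left side as R·cos(x + φ) with R = √((-2)² + 3²) = sqrt(13), cos φ = -2*sqrt(13)/13, sin φ = 3*sqrt(13)/13; then cos(x + φ) = -sqrt(13)/13. Solve for x and keep the solutions lying in [-π, π].
  ⇒ x = atan((3 - 4*sqrt(3))/(2 + 6*sqrt(3))) ≈ -0.3070, atan((3 + 4*sqrt(3))/(2 - 6*sqrt(3))) + pi ≈ 2.2726

f''(x) = 2*sin(x) - 3*cos(x)
Second-derivative test at each critical point:
  f''(-0.3070) = -3.4641 < 0 → local maximum
  f''(2.2726) = 3.4641 > 0 → local minimum

Critical points: x = atan((3 - 4*sqrt(3))/(2 + 6*sqrt(3))) ≈ -0.3070 (local maximum); x = atan((3 + 4*sqrt(3))/(2 - 6*sqrt(3))) + pi ≈ 2.2726 (local minimum)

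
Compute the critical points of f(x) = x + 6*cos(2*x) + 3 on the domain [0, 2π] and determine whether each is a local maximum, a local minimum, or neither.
f'(x) = 1 - 12*sin(2*x)

Solve f'(x) = 0 on [0, 2π]:
  f'(x) = 0 ⇔ sin(2*x) = 1/12, i.e. 2*x = arcsin(1/12) + 2nπ or 2*x = π − arcsin(1/12) + 2nπ; keep the solutions lying in [0, 2π].
  ⇒ x = asin(1/12)/2 ≈ 0.0417, -asin(1/12)/2 + pi/2 ≈ 1.5291, asin(1/12)/2 + pi ≈ 3.1833, -asin(1/12)/2 + 3*pi/2 ≈ 4.6707

f''(x) = -24*cos(2*x)
Second-derivative test at each critical point:
  f''(0.0417) = -23.9165 < 0 → local maximum
  f''(1.5291) = 23.9165 > 0 → local minimum
  f''(3.1833) = -23.9165 < 0 → local maximum
  f''(4.6707) = 23.9165 > 0 → local minimum

Critical points: x = asin(1/12)/2 ≈ 0.0417 (local maximum); x = -asin(1/12)/2 + pi/2 ≈ 1.5291 (local minimum); x = asin(1/12)/2 + pi ≈ 3.1833 (local maximum); x = -asin(1/12)/2 + 3*pi/2 ≈ 4.6707 (local minimum)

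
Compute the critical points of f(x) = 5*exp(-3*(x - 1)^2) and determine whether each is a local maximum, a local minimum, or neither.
f'(x) = 30*(1 - x)*exp(-3*(x - 1)^2)

Solve f'(x) = 0:
  f'(x) = (30 - 30*x)·exp(-3*(x - 1)^2) and exp(-3*(x - 1)^2) > 0 for every x, so f'(x) = 0 ⇔ 30 - 30*x = 0.
  Factor: 30 - 30*x = -30*(x - 1) = 0.
  ⇒ x = 1

f''(x) = 30*(6*(x - 1)^2 - 1)*exp(-3*(x - 1)^2)
Second-derivative test at each critical point:
  f''(1) = -30 < 0 → local maximum

Critical points: x = 1 (local maximum)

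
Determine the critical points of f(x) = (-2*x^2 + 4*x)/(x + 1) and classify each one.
f'(x) = 2*(-x^2 - 2*x + 2)/(x^2 + 2*x + 1)

Solve f'(x) = 0:
  f'(x) = -2*(x^2 + 2*x - 2)/(x + 1)^2; the denominator is positive wherever f is defined, so f'(x) = 0 ⇔ -2*x^2 - 4*x + 4 = 0.
  Factor: -2*x^2 - 4*x + 4 = -2*(x^2 + 2*x - 2); x^2 + 2*x - 2 = 0 has no rational roots; quadratic formula: x = (-2 ± √12)/2.
  ⇒ x = -sqrt(3) - 1 ≈ -2.7321, -1 + sqrt(3) ≈ 0.7321

f''(x) = -12/(x^3 + 3*x^2 + 3*x + 1)
Second-derivative test at each critical point:
  f''(-2.7321) = 2.3094 > 0 → local minimum
  f''(0.7321) = -2.3094 < 0 → local maximum

Critical points: x = -sqrt(3) - 1 ≈ -2.7321 (local minimum); x = -1 + sqrt(3) ≈ 0.7321 (local maximum)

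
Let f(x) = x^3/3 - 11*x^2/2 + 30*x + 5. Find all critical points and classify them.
f'(x) = x^2 - 11*x + 30

Solve f'(x) = 0:
  Factor: x^2 - 11*x + 30 = (x - 6)*(x - 5) = 0.
  ⇒ x = 5, 6

f''(x) = 2*x - 11
Second-derivative test at each critical point:
  f''(5) = -1 < 0 → local maximum
  f''(6) = 1 > 0 → local minimum

Critical points: x = 5 (local maximum); x = 6 (local minimum)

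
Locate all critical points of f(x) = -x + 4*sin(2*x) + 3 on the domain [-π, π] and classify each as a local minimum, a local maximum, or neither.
f'(x) = 8*cos(2*x) - 1

Solve f'(x) = 0 on [-π, π]:
  f'(x) = 0 ⇔ cos(2*x) = 1/8, i.e. 2*x = ±arccos(1/8) + 2nπ; keep the solutions lying in [-π, π].
  ⇒ x = -pi + acos(1/8)/2 ≈ -2.4189, -acos(1/8)/2 ≈ -0.7227, acos(1/8)/2 ≈ 0.7227, pi - acos(1/8)/2 ≈ 2.4189

f''(x) = -16*sin(2*x)
Second-derivative test at each critical point:
  f''(-2.4189) = -15.8745 < 0 → local maximum
  f''(-0.7227) = 15.8745 > 0 → local minimum
  f''(0.7227) = -15.8745 < 0 → local maximum
  f''(2.4189) = 15.8745 > 0 → local minimum

Critical points: x = -pi + acos(1/8)/2 ≈ -2.4189 (local maximum); x = -acos(1/8)/2 ≈ -0.7227 (local minimum); x = acos(1/8)/2 ≈ 0.7227 (local maximum); x = pi - acos(1/8)/2 ≈ 2.4189 (local minimum)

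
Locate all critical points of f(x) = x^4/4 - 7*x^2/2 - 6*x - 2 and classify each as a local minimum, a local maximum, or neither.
f'(x) = x^3 - 7*x - 6

Solve f'(x) = 0:
  Factor: x^3 - 7*x - 6 = (x - 3)*(x + 1)*(x + 2) = 0.
  ⇒ x = -2, -1, 3

f''(x) = 3*x^2 - 7
Second-derivative test at each critical point:
  f''(-2) = 5 > 0 → local minimum
  f''(-1) = -4 < 0 → local maximum
  f''(3) = 20 > 0 → local minimum

Critical points: x = -2 (local minimum); x = -1 (local maximum); x = 3 (local minimum)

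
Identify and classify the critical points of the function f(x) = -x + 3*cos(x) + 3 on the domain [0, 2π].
f'(x) = -3*sin(x) - 1

Solve f'(x) = 0 on [0, 2π]:
  f'(x) = 0 ⇔ sin(x) = -1/3, i.e. x = arcsin(-1/3) + 2nπ or x = π − arcsin(-1/3) + 2nπ; keep the solutions lying in [0, 2π].
  ⇒ x = asin(1/3) + pi ≈ 3.4814, -asin(1/3) + 2*pi ≈ 5.9433

f''(x) = -3*cos(x)
Second-derivative test at each critical point:
  f''(3.4814) = 2.8284 > 0 → local minimum
  f''(5.9433) = -2.8284 < 0 → local maximum

Critical points: x = asin(1/3) + pi ≈ 3.4814 (local minimum); x = -asin(1/3) + 2*pi ≈ 5.9433 (local maximum)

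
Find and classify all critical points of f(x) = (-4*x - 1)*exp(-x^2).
f'(x) = 2*(x*(4*x + 1) - 2)*exp(-x^2)

Solve f'(x) = 0:
  f'(x) = (8*x^2 + 2*x - 4)·exp(-x^2) and exp(-x^2) > 0 for every x, so f'(x) = 0 ⇔ 8*x^2 + 2*x - 4 = 0.
  Factor: 8*x^2 + 2*x - 4 = 2*(4*x^2 + x - 2); 4*x^2 + x - 2 = 0 has no rational roots; quadratic formula: x = (-1 ± √33)/8.
  ⇒ x = -sqrt(33)/8 - 1/8 ≈ -0.8431, -1/8 + sqrt(33)/8 ≈ 0.5931

f''(x) = 2*(-8*x^3 - 2*x^2 + 12*x + 1)*exp(-x^2)
Second-derivative test at each critical point:
  f''(-0.8431) = -5.6442 < 0 → local maximum
  f''(0.5931) = 8.0822 > 0 → local minimum

Critical points: x = -sqrt(33)/8 - 1/8 ≈ -0.8431 (local maximum); x = -1/8 + sqrt(33)/8 ≈ 0.5931 (local minimum)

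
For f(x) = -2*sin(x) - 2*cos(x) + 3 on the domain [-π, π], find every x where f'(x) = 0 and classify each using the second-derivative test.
f'(x) = -2*sqrt(2)*cos(x + pi/4)

Solve f'(x) = 0 on [-π, π]:
  f'(x) = 0 ⇔ -2*cos(x) = -2*sin(x) ⇔ tan(x) = 1, i.e. x = arctan(1) + nπ; keep the solutions lying in [-π, π].
  ⇒ x = -3*pi/4 ≈ -2.3562, pi/4 ≈ 0.7854

f''(x) = 2*sqrt(2)*sin(x + pi/4)
Second-derivative test at each critical point:
  f''(-2.3562) = -2.8284 < 0 → local maximum
  f''(0.7854) = 2.8284 > 0 → local minimum

Critical points: x = -3*pi/4 ≈ -2.3562 (local maximum); x = pi/4 ≈ 0.7854 (local minimum)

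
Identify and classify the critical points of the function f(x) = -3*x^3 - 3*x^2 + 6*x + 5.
f'(x) = -9*x^2 - 6*x + 6

Solve f'(x) = 0:
  Factor: -9*x^2 - 6*x + 6 = -3*(3*x^2 + 2*x - 2); 3*x^2 + 2*x - 2 = 0 has no rational roots; quadratic formula: x = (-2 ± √28)/6.
  ⇒ x = -sqrt(7)/3 - 1/3 ≈ -1.2153, -1/3 + sqrt(7)/3 ≈ 0.5486

f''(x) = -18*x - 6
Second-derivative test at each critical point:
  f''(-1.2153) = 15.8745 > 0 → local minimum
  f''(0.5486) = -15.8745 < 0 → local maximum

Critical points: x = -sqrt(7)/3 - 1/3 ≈ -1.2153 (local minimum); x = -1/3 + sqrt(7)/3 ≈ 0.5486 (local maximum)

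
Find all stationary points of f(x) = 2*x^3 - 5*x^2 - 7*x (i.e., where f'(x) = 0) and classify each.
f'(x) = 6*x^2 - 10*x - 7

Solve f'(x) = 0:
  6*x^2 - 10*x - 7 = 0 has no rational roots; quadratic formula: x = (10 ± √268)/12.
  ⇒ x = 5/6 - sqrt(67)/6 ≈ -0.5309, 5/6 + sqrt(67)/6 ≈ 2.1976

f''(x) = 12*x - 10
Second-derivative test at each critical point:
  f''(-0.5309) = -16.3707 < 0 → local maximum
  f''(2.1976) = 16.3707 > 0 → local minimum

Critical points: x = 5/6 - sqrt(67)/6 ≈ -0.5309 (local maximum); x = 5/6 + sqrt(67)/6 ≈ 2.1976 (local minimum)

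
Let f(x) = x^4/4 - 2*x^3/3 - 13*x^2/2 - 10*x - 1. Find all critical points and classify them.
f'(x) = x^3 - 2*x^2 - 13*x - 10

Solve f'(x) = 0:
  Factor: x^3 - 2*x^2 - 13*x - 10 = (x - 5)*(x + 1)*(x + 2) = 0.
  ⇒ x = -2, -1, 5

f''(x) = 3*x^2 - 4*x - 13
Second-derivative test at each critical point:
  f''(-2) = 7 > 0 → local minimum
  f''(-1) = -6 < 0 → local maximum
  f''(5) = 42 > 0 → local minimum

Critical points: x = -2 (local minimum); x = -1 (local maximum); x = 5 (local minimum)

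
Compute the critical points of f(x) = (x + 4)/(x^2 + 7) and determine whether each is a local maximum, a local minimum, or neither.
f'(x) = (x^2 - 2*x*(x + 4) + 7)/(x^2 + 7)^2

Solve f'(x) = 0:
  f'(x) = -(x^2 + 8*x - 7)/(x^2 + 7)^2; the denominator is positive wherever f is defined, so f'(x) = 0 ⇔ -x^2 - 8*x + 7 = 0.
  x^2 + 8*x - 7 = 0 has no rational roots; quadratic formula: x = (-8 ± √92)/2.
  ⇒ x = -sqrt(23) - 4 ≈ -8.7958, -4 + sqrt(23) ≈ 0.7958

f''(x) = 2*(4*x^2*(x + 4) - (3*x + 4)*(x^2 + 7))/(x^2 + 7)^3
Second-derivative test at each critical point:
  f''(-8.7958) = 0.0013 > 0 → local minimum
  f''(0.7958) = -0.1646 < 0 → local maximum

Critical points: x = -sqrt(23) - 4 ≈ -8.7958 (local minimum); x = -4 + sqrt(23) ≈ 0.7958 (local maximum)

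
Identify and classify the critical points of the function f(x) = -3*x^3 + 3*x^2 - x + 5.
f'(x) = -9*x^2 + 6*x - 1

Solve f'(x) = 0:
  Factor: -9*x^2 + 6*x - 1 = -(3*x - 1)^2 = 0.
  ⇒ x = 1/3

f''(x) = 6 - 18*x
Second-derivative test at each critical point:
  f''(1/3) = 0, so the second-derivative test is inconclusive; use the first-derivative test: f'(1/12) = -0.5625, f'(7/12) = -0.5625 — f' is negative on both sides (no sign change) → neither a local maximum nor a local minimum

Critical points: x = 1/3 (neither)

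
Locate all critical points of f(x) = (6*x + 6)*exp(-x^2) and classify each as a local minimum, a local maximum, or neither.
f'(x) = 6*(-2*x*(x + 1) + 1)*exp(-x^2)

Solve f'(x) = 0:
  f'(x) = (-12*x^2 - 12*x + 6)·exp(-x^2) and exp(-x^2) > 0 for every x, so f'(x) = 0 ⇔ -12*x^2 - 12*x + 6 = 0.
  Factor: -12*x^2 - 12*x + 6 = -6*(2*x^2 + 2*x - 1); 2*x^2 + 2*x - 1 = 0 has no rational roots; quadratic formula: x = (-2 ± √12)/4.
  ⇒ x = -sqrt(3)/2 - 1/2 ≈ -1.3660, -1/2 + sqrt(3)/2 ≈ 0.3660

f''(x) = 12*(2*x^2*(x + 1) - 3*x - 1)*exp(-x^2)
Second-derivative test at each critical point:
  f''(-1.3660) = 3.2162 > 0 → local minimum
  f''(0.3660) = -18.1785 < 0 → local maximum

Critical points: x = -sqrt(3)/2 - 1/2 ≈ -1.3660 (local minimum); x = -1/2 + sqrt(3)/2 ≈ 0.3660 (local maximum)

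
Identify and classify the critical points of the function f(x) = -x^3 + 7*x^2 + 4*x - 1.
f'(x) = -3*x^2 + 14*x + 4

Solve f'(x) = 0:
  3*x^2 - 14*x - 4 = 0 has no rational roots; quadratic formula: x = (14 ± √244)/6.
  ⇒ x = 7/3 - sqrt(61)/3 ≈ -0.2701, 7/3 + sqrt(61)/3 ≈ 4.9367

f''(x) = 14 - 6*x
Second-derivative test at each critical point:
  f''(-0.2701) = 15.6205 > 0 → local minimum
  f''(4.9367) = -15.6205 < 0 → local maximum

Critical points: x = 7/3 - sqrt(61)/3 ≈ -0.2701 (local minimum); x = 7/3 + sqrt(61)/3 ≈ 4.9367 (local maximum)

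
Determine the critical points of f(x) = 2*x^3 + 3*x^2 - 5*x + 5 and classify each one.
f'(x) = 6*x^2 + 6*x - 5

Solve f'(x) = 0:
  6*x^2 + 6*x - 5 = 0 has no rational roots; quadratic formula: x = (-6 ± √156)/12.
  ⇒ x = -sqrt(39)/6 - 1/2 ≈ -1.5408, -1/2 + sqrt(39)/6 ≈ 0.5408

f''(x) = 12*x + 6
Second-derivative test at each critical point:
  f''(-1.5408) = -12.4900 < 0 → local maximum
  f''(0.5408) = 12.4900 > 0 → local minimum

Critical points: x = -sqrt(39)/6 - 1/2 ≈ -1.5408 (local maximum); x = -1/2 + sqrt(39)/6 ≈ 0.5408 (local minimum)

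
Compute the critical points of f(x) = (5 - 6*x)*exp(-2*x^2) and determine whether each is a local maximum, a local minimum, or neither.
f'(x) = 2*(2*x*(6*x - 5) - 3)*exp(-2*x^2)

Solve f'(x) = 0:
  f'(x) = (24*x^2 - 20*x - 6)·exp(-2*x^2) and exp(-2*x^2) > 0 for every x, so f'(x) = 0 ⇔ 24*x^2 - 20*x - 6 = 0.
  Factor: 24*x^2 - 20*x - 6 = 2*(12*x^2 - 10*x - 3); 12*x^2 - 10*x - 3 = 0 has no rational roots; quadratic formula: x = (10 ± √244)/24.
  ⇒ x = 5/12 - sqrt(61)/12 ≈ -0.2342, 5/12 + sqrt(61)/12 ≈ 1.0675

f''(x) = 4*(4*x^2*(5 - 6*x) + 18*x - 5)*exp(-2*x^2)
Second-derivative test at each critical point:
  f''(-0.2342) = -27.9955 < 0 → local maximum
  f''(1.0675) = 3.1980 > 0 → local minimum

Critical points: x = 5/12 - sqrt(61)/12 ≈ -0.2342 (local maximum); x = 5/12 + sqrt(61)/12 ≈ 1.0675 (local minimum)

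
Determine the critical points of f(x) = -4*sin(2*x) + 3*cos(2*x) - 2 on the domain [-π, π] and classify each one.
f'(x) = -6*sin(2*x) - 8*cos(2*x)

Solve f'(x) = 0 on [-π, π]:
  f'(x) = 0 ⇔ -4*cos(2*x) = 3*sin(2*x) ⇔ tan(2*x) = -4/3, i.e. 2*x = arctan(-4/3) + nπ; keep the solutions lying in [-π, π].
  ⇒ x = -pi/2 - atan(4/3)/2 ≈ -2.0344, -atan(4/3)/2 ≈ -0.4636, -atan(4/3)/2 + pi/2 ≈ 1.1071, pi - atan(4/3)/2 ≈ 2.6779

f''(x) = 16*sin(2*x) - 12*cos(2*x)
Second-derivative test at each critical point:
  f''(-2.0344) = 20 > 0 → local minimum
  f''(-0.4636) = -20 < 0 → local maximum
  f''(1.1071) = 20 > 0 → local minimum
  f''(2.6779) = -20 < 0 → local maximum

Critical points: x = -pi/2 - atan(4/3)/2 ≈ -2.0344 (local minimum); x = -atan(4/3)/2 ≈ -0.4636 (local maximum); x = -atan(4/3)/2 + pi/2 ≈ 1.1071 (local minimum); x = pi - atan(4/3)/2 ≈ 2.6779 (local maximum)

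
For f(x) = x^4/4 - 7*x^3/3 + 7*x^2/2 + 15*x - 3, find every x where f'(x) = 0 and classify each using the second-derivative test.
f'(x) = x^3 - 7*x^2 + 7*x + 15

Solve f'(x) = 0:
  Factor: x^3 - 7*x^2 + 7*x + 15 = (x - 5)*(x - 3)*(x + 1) = 0.
  ⇒ x = -1, 3, 5

f''(x) = 3*x^2 - 14*x + 7
Second-derivative test at each critical point:
  f''(-1) = 24 > 0 → local minimum
  f''(3) = -8 < 0 → local maximum
  f''(5) = 12 > 0 → local minimum

Critical points: x = -1 (local minimum); x = 3 (local maximum); x = 5 (local minimum)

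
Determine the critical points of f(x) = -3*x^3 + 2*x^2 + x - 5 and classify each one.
f'(x) = -9*x^2 + 4*x + 1

Solve f'(x) = 0:
  9*x^2 - 4*x - 1 = 0 has no rational roots; quadratic formula: x = (4 ± √52)/18.
  ⇒ x = 2/9 - sqrt(13)/9 ≈ -0.1784, 2/9 + sqrt(13)/9 ≈ 0.6228

f''(x) = 4 - 18*x
Second-derivative test at each critical point:
  f''(-0.1784) = 7.2111 > 0 → local minimum
  f''(0.6228) = -7.2111 < 0 → local maximum

Critical points: x = 2/9 - sqrt(13)/9 ≈ -0.1784 (local minimum); x = 2/9 + sqrt(13)/9 ≈ 0.6228 (local maximum)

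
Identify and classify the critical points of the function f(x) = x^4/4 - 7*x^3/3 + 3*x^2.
f'(x) = x*(x^2 - 7*x + 6)

Solve f'(x) = 0:
  Factor: x^3 - 7*x^2 + 6*x = x*(x - 6)*(x - 1) = 0.
  ⇒ x = 0, 1, 6

f''(x) = 3*x^2 - 14*x + 6
Second-derivative test at each critical point:
  f''(0) = 6 > 0 → local minimum
  f''(1) = -5 < 0 → local maximum
  f''(6) = 30 > 0 → local minimum

Critical points: x = 0 (local minimum); x = 1 (local maximum); x = 6 (local minimum)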